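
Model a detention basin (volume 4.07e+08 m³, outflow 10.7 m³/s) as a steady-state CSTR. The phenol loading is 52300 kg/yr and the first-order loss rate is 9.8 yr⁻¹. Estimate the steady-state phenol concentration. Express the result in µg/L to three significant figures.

12.1 µg/L

Outflow Q = 10.7 m³/s × 3.156e+07 s/yr = 3.377e+08 m³/yr.
Steady-state CSTR mass balance: W = Q·C + k·V·C, so C = W/(Q + kV).
Q + kV = 3.377e+08 + 9.8·4.07e+08 = 4.326e+09 m³/yr.
C = 52300/4.326e+09 = 1.209e-05 kg/m³ = 0.01209 mg/L = 12.09 µg/L.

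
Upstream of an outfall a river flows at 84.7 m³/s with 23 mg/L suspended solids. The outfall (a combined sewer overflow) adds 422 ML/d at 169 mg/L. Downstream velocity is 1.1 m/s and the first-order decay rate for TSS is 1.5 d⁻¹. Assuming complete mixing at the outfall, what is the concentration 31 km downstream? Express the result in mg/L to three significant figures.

19.0 mg/L

422 ML/d = 4.884 m³/s.
After complete mixing, C₀ = (4.884·169 + 84.7·23) / 89.58 = 30.96 mg/L.
Travel time t = 3.1e+04 m / 1.1 m/s = 2.818e+04 s = 0.3262 d.
C = 30.96·exp(−1.5·0.3262) = 30.96·0.6131 = 18.98 mg/L.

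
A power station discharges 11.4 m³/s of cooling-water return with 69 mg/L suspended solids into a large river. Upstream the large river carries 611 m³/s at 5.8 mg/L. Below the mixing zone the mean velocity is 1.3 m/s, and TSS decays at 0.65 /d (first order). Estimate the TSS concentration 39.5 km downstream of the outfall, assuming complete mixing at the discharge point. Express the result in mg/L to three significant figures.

After complete mixing, C₀ = (11.4·69 + 611·5.8) / 622.4 = 6.958 mg/L.
Travel time t = 3.95e+04 m / 1.3 m/s = 3.038e+04 s = 0.3517 d.
C = 6.958·exp(−0.65·0.3517) = 6.958·0.7957 = 5.536 mg/L.

5.54 mg/L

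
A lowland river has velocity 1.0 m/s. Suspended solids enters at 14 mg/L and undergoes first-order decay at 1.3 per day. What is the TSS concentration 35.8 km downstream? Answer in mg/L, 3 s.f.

8.17 mg/L

Travel time t = 35.8 km / 1.0 m/s = 3.58e+04/1.0 = 3.58e+04 s = 0.4144 d.
First-order decay: C = 14·exp(−1.3·0.4144) = 14·0.5835 = 8.169 mg/L.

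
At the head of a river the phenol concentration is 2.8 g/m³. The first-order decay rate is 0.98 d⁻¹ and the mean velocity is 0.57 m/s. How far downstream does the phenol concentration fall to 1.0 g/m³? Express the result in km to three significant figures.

From C = C₀·e^(−kt), t = ln(C₀/C)/k = ln(2.8/1.0)/0.98 = 1.03/0.98 = 1.051 d.
Distance = v·t = 0.57 m/s × 9.077e+04 s = 5.174e+04 m = 51.74 km.

51.7 km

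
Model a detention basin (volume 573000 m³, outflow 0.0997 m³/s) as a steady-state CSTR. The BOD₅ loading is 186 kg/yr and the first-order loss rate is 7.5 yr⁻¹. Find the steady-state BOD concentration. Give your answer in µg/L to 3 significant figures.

25.0 µg/L

Outflow Q = 0.0997 m³/s × 3.156e+07 s/yr = 3.146e+06 m³/yr.
Steady-state CSTR mass balance: W = Q·C + k·V·C, so C = W/(Q + kV).
Q + kV = 3.146e+06 + 7.5·573000 = 7.444e+06 m³/yr.
C = 186/7.444e+06 = 2.499e-05 kg/m³ = 0.02499 mg/L = 24.99 µg/L.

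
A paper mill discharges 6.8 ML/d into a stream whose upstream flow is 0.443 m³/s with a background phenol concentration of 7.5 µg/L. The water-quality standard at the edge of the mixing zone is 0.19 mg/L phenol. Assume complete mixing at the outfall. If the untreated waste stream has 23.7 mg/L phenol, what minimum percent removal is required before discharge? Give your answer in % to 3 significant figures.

94.9 %

6.8 ML/d = 0.0787 m³/s.
7.5 µg/L = 0.0075 mg/L.
Mass balance: 0.19·0.5217 = 0.0787·Cₑ + 0.443·0.0075.
Cₑ = (0.09912 − 0.003322) / 0.0787 = 1.217 mg/L.
Required removal = 1 − 1.217/23.7 = 94.86 %.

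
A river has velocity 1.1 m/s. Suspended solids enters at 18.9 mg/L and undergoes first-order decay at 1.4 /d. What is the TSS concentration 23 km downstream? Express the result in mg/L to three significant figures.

Travel time t = 23 km / 1.1 m/s = 2.3e+04/1.1 = 2.091e+04 s = 0.242 d.
First-order decay: C = 18.9·exp(−1.4·0.242) = 18.9·0.7126 = 13.47 mg/L.

13.5 mg/L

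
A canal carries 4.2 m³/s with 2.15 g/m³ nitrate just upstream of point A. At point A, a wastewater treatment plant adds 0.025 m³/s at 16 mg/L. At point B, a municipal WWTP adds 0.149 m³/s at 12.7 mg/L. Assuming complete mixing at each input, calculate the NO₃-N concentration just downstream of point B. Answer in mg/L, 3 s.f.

2.59 mg/L

After input A: C = (4.2·2.15 + 0.025·16) / 4.225 = 2.232 mg/L.
After input B: C = (4.225·2.232 + 0.149·12.7) / 4.374 = 2.589 mg/L.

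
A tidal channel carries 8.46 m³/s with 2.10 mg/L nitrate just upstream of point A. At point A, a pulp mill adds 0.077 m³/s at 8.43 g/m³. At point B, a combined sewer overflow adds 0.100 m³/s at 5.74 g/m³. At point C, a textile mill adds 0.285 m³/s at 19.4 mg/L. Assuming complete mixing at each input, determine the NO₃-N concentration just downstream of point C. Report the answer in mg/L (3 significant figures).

After input A: C = (8.46·2.1 + 0.077·8.43) / 8.537 = 2.157 mg/L.
After input B: C = (8.537·2.157 + 0.1·5.74) / 8.637 = 2.199 mg/L.
After input C: C = (8.637·2.199 + 0.285·19.4) / 8.922 = 2.748 mg/L.

2.75 mg/L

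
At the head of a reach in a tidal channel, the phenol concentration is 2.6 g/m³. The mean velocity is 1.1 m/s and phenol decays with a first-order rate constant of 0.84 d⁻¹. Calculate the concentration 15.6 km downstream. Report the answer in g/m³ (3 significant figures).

Travel time t = 15.6 km / 1.1 m/s = 1.56e+04/1.1 = 1.418e+04 s = 0.1641 d.
First-order decay: C = 2.6·exp(−0.84·0.1641) = 2.6·0.8712 = 2.265 g/m³.

2.27 g/m³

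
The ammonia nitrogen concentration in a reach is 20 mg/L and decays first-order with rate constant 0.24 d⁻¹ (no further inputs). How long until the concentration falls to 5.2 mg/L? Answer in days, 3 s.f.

t = ln(C₀/C)/k = ln(20/5.2)/0.24 = 1.347/0.24 = 5.613 d.

5.61 d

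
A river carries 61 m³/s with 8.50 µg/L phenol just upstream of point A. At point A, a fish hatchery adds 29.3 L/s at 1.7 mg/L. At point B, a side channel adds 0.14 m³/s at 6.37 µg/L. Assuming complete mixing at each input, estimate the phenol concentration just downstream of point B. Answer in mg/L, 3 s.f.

8.50 µg/L = 0.0085 mg/L.
29.3 L/s = 0.0293 m³/s.
After input A: C = (61·0.0085 + 0.0293·1.7) / 61.03 = 0.009312 mg/L.
6.37 µg/L = 0.00637 mg/L.
After input B: C = (61.03·0.009312 + 0.14·0.00637) / 61.17 = 0.009305 mg/L.

0.00931 mg/L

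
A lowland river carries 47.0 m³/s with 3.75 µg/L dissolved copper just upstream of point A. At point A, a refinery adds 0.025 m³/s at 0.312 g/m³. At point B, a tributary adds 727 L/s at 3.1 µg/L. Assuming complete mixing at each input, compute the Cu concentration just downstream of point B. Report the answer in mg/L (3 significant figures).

0.00390 mg/L

3.75 µg/L = 0.00375 mg/L.
After input A: C = (47·0.00375 + 0.025·0.312) / 47.02 = 0.003914 mg/L.
727 L/s = 0.727 m³/s.
3.1 µg/L = 0.0031 mg/L.
After input B: C = (47.02·0.003914 + 0.727·0.0031) / 47.75 = 0.003901 mg/L.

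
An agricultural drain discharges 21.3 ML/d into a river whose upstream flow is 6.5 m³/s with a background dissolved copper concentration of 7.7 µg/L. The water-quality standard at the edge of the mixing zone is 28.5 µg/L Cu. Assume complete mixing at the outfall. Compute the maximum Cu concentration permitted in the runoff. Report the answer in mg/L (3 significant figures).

0.577 mg/L

21.3 ML/d = 0.2465 m³/s.
7.7 µg/L = 0.0077 mg/L.
28.5 µg/L = 0.0285 mg/L.
Mass balance: 0.0285·6.747 = 0.2465·Cₑ + 6.5·0.0077.
Cₑ = (0.1923 − 0.05005) / 0.2465 = 0.5769 mg/L.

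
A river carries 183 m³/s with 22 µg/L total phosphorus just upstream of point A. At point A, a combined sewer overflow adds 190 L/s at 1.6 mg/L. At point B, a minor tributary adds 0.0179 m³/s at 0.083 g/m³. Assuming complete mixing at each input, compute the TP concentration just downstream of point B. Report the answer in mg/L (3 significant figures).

22 µg/L = 0.022 mg/L.
190 L/s = 0.19 m³/s.
After input A: C = (183·0.022 + 0.19·1.6) / 183.2 = 0.02364 mg/L.
After input B: C = (183.2·0.02364 + 0.0179·0.083) / 183.2 = 0.02364 mg/L.

0.0236 mg/L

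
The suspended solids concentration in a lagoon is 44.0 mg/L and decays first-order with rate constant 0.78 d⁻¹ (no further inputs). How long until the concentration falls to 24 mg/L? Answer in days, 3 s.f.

t = ln(C₀/C)/k = ln(44.0/24)/0.78 = 0.6061/0.78 = 0.7771 d.

0.777 d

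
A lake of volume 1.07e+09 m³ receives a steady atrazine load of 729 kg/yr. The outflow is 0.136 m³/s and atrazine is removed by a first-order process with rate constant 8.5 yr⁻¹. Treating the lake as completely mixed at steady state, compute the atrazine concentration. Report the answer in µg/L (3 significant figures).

0.0801 µg/L

Outflow Q = 0.136 m³/s × 3.156e+07 s/yr = 4.292e+06 m³/yr.
Steady-state CSTR mass balance: W = Q·C + k·V·C, so C = W/(Q + kV).
Q + kV = 4.292e+06 + 8.5·1.07e+09 = 9.099e+09 m³/yr.
C = 729/9.099e+09 = 8.012e-08 kg/m³ = 8.012e-05 mg/L = 0.08012 µg/L.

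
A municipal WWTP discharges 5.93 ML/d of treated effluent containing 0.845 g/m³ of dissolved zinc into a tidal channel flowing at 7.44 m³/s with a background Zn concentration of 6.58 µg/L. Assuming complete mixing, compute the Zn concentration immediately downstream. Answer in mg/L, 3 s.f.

5.93 ML/d = 0.06863 m³/s.
6.58 µg/L = 0.00658 mg/L.
By mass balance at complete mixing, C = (0.06863·0.845 + 7.44·0.00658) / (0.06863 + 7.44) = 0.107/7.509 = 0.01424 mg/L.

0.0142 mg/L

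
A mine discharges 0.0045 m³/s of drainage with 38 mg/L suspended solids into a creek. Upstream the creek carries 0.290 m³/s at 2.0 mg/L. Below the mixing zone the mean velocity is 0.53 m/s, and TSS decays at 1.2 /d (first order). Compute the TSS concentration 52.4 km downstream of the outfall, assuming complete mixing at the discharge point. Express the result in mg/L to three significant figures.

0.646 mg/L

After complete mixing, C₀ = (0.0045·38 + 0.29·2) / 0.2945 = 2.55 mg/L.
Travel time t = 5.24e+04 m / 0.53 m/s = 9.887e+04 s = 1.144 d.
C = 2.55·exp(−1.2·1.144) = 2.55·0.2533 = 0.6459 mg/L.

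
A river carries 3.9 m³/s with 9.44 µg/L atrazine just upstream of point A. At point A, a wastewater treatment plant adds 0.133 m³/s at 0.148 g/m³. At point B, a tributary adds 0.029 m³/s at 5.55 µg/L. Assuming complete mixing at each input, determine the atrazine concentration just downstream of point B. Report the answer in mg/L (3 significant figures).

9.44 µg/L = 0.00944 mg/L.
After input A: C = (3.9·0.00944 + 0.133·0.148) / 4.033 = 0.01401 mg/L.
5.55 µg/L = 0.00555 mg/L.
After input B: C = (4.033·0.01401 + 0.029·0.00555) / 4.062 = 0.01395 mg/L.

0.0139 mg/L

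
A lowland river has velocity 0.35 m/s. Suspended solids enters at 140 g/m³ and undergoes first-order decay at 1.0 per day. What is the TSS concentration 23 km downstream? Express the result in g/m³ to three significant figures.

Travel time t = 23 km / 0.35 m/s = 2.3e+04/0.35 = 6.571e+04 s = 0.7606 d.
First-order decay: C = 140·exp(−1.0·0.7606) = 140·0.4674 = 65.44 g/m³.

65.4 g/m³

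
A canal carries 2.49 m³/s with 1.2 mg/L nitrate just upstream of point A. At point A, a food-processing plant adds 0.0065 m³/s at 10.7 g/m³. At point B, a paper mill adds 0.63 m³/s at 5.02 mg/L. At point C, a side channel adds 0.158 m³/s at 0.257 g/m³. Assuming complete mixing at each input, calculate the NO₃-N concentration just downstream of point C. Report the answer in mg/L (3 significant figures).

After input A: C = (2.49·1.2 + 0.0065·10.7) / 2.497 = 1.225 mg/L.
After input B: C = (2.497·1.225 + 0.63·5.02) / 3.127 = 1.989 mg/L.
After input C: C = (3.127·1.989 + 0.158·0.257) / 3.284 = 1.906 mg/L.

1.91 mg/L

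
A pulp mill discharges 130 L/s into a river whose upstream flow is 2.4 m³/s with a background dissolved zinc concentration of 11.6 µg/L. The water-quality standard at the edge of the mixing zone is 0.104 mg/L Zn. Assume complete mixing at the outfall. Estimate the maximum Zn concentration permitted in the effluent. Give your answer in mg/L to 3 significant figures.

1.81 mg/L

130 L/s = 0.13 m³/s.
11.6 µg/L = 0.0116 mg/L.
Mass balance: 0.104·2.53 = 0.13·Cₑ + 2.4·0.0116.
Cₑ = (0.2631 − 0.02784) / 0.13 = 1.81 mg/L.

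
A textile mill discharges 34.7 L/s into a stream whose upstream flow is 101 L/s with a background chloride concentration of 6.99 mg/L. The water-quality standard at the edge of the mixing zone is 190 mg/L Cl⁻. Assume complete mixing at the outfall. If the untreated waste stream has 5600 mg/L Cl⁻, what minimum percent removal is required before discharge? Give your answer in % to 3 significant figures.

87.1 %

34.7 L/s = 0.0347 m³/s.
101 L/s = 0.101 m³/s.
Mass balance: 190·0.1357 = 0.0347·Cₑ + 0.101·6.99.
Cₑ = (25.78 − 0.706) / 0.0347 = 722.7 mg/L.
Required removal = 1 − 722.7/5600 = 87.09 %.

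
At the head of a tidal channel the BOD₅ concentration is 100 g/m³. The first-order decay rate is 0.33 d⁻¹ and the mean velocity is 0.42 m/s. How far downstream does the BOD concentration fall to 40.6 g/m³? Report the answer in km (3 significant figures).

99.1 km

From C = C₀·e^(−kt), t = ln(C₀/C)/k = ln(100/40.6)/0.33 = 0.9014/0.33 = 2.732 d.
Distance = v·t = 0.42 m/s × 2.36e+05 s = 9.912e+04 m = 99.12 km.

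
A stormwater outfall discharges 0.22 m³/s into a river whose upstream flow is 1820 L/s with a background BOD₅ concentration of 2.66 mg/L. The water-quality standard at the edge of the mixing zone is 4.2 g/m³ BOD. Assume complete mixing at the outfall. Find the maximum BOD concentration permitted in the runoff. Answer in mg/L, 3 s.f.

1820 L/s = 1.82 m³/s.
Mass balance: 4.2·2.04 = 0.22·Cₑ + 1.82·2.66.
Cₑ = (8.568 − 4.841) / 0.22 = 16.94 mg/L.

16.9 mg/L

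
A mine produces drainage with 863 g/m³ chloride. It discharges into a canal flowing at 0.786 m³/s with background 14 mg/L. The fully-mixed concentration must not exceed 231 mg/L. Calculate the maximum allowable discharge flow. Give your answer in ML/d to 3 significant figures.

23.3 ML/d

Mass balance at complete mixing: C_std·(Q_w + Q_r) = Q_w·C_e + Q_r·C_b.
Rearranging, Q_w = Q_r·(C_std − C_b)/(C_e − C_std) = 0.786·(231 − 14) / (863 − 231) = 0.2699 m³/s.
= 23.32 ML/d.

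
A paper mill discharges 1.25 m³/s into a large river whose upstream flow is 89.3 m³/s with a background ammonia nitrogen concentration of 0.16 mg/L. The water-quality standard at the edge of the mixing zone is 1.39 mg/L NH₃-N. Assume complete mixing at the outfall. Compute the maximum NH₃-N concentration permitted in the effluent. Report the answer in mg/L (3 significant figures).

89.3 mg/L

Mass balance: 1.39·90.55 = 1.25·Cₑ + 89.3·0.16.
Cₑ = (125.9 − 14.29) / 1.25 = 89.26 mg/L.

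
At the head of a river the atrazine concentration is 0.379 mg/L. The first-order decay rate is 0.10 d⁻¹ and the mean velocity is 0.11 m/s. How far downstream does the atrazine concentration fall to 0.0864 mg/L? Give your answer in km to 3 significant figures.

141 km

From C = C₀·e^(−kt), t = ln(C₀/C)/k = ln(0.379/0.0864)/0.10 = 1.479/0.10 = 14.79 d.
Distance = v·t = 0.11 m/s × 1.277e+06 s = 1.405e+05 m = 140.5 km.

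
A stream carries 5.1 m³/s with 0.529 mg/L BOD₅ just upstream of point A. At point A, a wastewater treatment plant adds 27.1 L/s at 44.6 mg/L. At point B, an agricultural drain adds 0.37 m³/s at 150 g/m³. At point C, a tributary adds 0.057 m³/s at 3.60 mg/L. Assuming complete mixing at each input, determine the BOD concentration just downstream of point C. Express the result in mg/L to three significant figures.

27.1 L/s = 0.0271 m³/s.
After input A: C = (5.1·0.529 + 0.0271·44.6) / 5.127 = 0.7619 mg/L.
After input B: C = (5.127·0.7619 + 0.37·150) / 5.497 = 10.81 mg/L.
After input C: C = (5.497·10.81 + 0.057·3.6) / 5.554 = 10.73 mg/L.

10.7 mg/L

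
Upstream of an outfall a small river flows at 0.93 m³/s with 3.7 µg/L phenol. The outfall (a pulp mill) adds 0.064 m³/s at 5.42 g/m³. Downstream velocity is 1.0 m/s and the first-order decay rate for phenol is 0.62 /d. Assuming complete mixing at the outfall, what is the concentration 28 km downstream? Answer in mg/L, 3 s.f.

3.7 µg/L = 0.0037 mg/L.
After complete mixing, C₀ = (0.064·5.42 + 0.93·0.0037) / 0.994 = 0.3524 mg/L.
Travel time t = 2.8e+04 m / 1.0 m/s = 2.8e+04 s = 0.3241 d.
C = 0.3524·exp(−0.62·0.3241) = 0.3524·0.818 = 0.2883 mg/L.

0.288 mg/L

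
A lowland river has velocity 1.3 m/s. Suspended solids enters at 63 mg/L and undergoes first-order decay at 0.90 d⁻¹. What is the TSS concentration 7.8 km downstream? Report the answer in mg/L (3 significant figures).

59.2 mg/L

Travel time t = 7.8 km / 1.3 m/s = 7800/1.3 = 6000 s = 0.06944 d.
First-order decay: C = 63·exp(−0.90·0.06944) = 63·0.9394 = 59.18 mg/L.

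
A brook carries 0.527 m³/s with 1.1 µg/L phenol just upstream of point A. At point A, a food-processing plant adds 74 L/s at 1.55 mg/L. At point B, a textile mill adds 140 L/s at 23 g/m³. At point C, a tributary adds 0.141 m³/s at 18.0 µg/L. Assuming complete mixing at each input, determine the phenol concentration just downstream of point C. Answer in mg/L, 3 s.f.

1.1 µg/L = 0.0011 mg/L.
74 L/s = 0.074 m³/s.
After input A: C = (0.527·0.0011 + 0.074·1.55) / 0.601 = 0.1918 mg/L.
140 L/s = 0.14 m³/s.
After input B: C = (0.601·0.1918 + 0.14·23) / 0.741 = 4.501 mg/L.
18.0 µg/L = 0.018 mg/L.
After input C: C = (0.741·4.501 + 0.141·0.018) / 0.882 = 3.784 mg/L.

3.78 mg/L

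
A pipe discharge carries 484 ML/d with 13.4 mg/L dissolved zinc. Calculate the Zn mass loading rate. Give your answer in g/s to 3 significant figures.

484 ML/d = 5.602 m³/s.
Mass flux = Q·C = 5.602 m³/s × 13.4 g/m³ = 75.06 g/s.

75.1 g/s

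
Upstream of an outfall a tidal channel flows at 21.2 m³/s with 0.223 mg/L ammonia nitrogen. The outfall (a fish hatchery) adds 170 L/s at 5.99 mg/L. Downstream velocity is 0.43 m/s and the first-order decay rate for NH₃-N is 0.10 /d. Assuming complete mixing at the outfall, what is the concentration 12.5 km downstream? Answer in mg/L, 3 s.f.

0.260 mg/L

170 L/s = 0.17 m³/s.
After complete mixing, C₀ = (0.17·5.99 + 21.2·0.223) / 21.37 = 0.2689 mg/L.
Travel time t = 1.25e+04 m / 0.43 m/s = 2.907e+04 s = 0.3365 d.
C = 0.2689·exp(−0.10·0.3365) = 0.2689·0.9669 = 0.26 mg/L.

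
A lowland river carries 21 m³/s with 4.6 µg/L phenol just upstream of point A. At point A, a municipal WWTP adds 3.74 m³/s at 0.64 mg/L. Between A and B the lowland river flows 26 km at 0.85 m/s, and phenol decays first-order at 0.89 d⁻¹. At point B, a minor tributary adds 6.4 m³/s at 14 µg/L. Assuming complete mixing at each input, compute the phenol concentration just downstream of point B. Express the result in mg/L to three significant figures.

0.0612 mg/L

4.6 µg/L = 0.0046 mg/L.
After input A: C = (21·0.0046 + 3.74·0.64) / 24.74 = 0.1007 mg/L.
Over the 26 km reach to input B (t = 3.059e+04 s = 0.354 d), decay gives C = 0.1007·exp(−0.89·0.354) = 0.07345 mg/L.
14 µg/L = 0.014 mg/L.
After input B: C = (24.74·0.07345 + 6.4·0.014) / 31.14 = 0.06123 mg/L.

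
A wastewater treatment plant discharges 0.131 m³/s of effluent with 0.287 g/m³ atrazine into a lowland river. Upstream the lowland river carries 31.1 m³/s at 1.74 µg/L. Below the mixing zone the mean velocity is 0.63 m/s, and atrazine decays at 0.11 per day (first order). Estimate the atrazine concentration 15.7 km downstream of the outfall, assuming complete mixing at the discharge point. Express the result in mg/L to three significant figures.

0.00284 mg/L

1.74 µg/L = 0.00174 mg/L.
After complete mixing, C₀ = (0.131·0.287 + 31.1·0.00174) / 31.23 = 0.002937 mg/L.
Travel time t = 1.57e+04 m / 0.63 m/s = 2.492e+04 s = 0.2884 d.
C = 0.002937·exp(−0.11·0.2884) = 0.002937·0.9688 = 0.002845 mg/L.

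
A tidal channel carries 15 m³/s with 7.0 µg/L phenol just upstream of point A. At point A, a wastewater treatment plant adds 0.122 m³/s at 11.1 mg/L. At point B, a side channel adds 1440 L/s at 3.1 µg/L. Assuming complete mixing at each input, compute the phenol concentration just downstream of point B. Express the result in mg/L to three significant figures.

0.0884 mg/L

7.0 µg/L = 0.007 mg/L.
After input A: C = (15·0.007 + 0.122·11.1) / 15.12 = 0.0965 mg/L.
1440 L/s = 1.44 m³/s.
3.1 µg/L = 0.0031 mg/L.
After input B: C = (15.12·0.0965 + 1.44·0.0031) / 16.56 = 0.08837 mg/L.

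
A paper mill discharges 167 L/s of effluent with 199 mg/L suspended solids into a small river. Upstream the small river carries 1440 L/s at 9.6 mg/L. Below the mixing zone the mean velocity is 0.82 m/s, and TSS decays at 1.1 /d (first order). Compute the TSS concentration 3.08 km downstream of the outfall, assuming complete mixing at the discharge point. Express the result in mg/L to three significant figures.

27.9 mg/L

167 L/s = 0.167 m³/s.
1440 L/s = 1.44 m³/s.
After complete mixing, C₀ = (0.167·199 + 1.44·9.6) / 1.607 = 29.28 mg/L.
Travel time t = 3080 m / 0.82 m/s = 3756 s = 0.04347 d.
C = 29.28·exp(−1.1·0.04347) = 29.28·0.9533 = 27.92 mg/L.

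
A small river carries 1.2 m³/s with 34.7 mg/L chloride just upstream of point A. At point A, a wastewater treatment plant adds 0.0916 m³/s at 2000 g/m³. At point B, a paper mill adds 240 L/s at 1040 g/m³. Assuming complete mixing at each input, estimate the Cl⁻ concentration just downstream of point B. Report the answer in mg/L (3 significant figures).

310 mg/L

After input A: C = (1.2·34.7 + 0.0916·2000) / 1.292 = 174.1 mg/L.
240 L/s = 0.24 m³/s.
After input B: C = (1.292·174.1 + 0.24·1040) / 1.532 = 309.8 mg/L.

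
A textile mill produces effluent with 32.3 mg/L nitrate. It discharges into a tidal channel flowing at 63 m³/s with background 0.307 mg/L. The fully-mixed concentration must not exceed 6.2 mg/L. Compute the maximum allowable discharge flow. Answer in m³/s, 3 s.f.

14.2 m³/s

Mass balance at complete mixing: C_std·(Q_w + Q_r) = Q_w·C_e + Q_r·C_b.
Rearranging, Q_w = Q_r·(C_std − C_b)/(C_e − C_std) = 63·(6.2 − 0.307) / (32.3 − 6.2) = 14.22 m³/s.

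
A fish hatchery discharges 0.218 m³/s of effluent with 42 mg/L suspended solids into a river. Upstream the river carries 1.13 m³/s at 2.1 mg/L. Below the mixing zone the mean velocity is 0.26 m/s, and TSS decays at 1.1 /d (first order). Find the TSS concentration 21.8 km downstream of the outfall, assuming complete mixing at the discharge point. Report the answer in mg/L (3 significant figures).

2.94 mg/L

After complete mixing, C₀ = (0.218·42 + 1.13·2.1) / 1.348 = 8.553 mg/L.
Travel time t = 2.18e+04 m / 0.26 m/s = 8.385e+04 s = 0.9704 d.
C = 8.553·exp(−1.1·0.9704) = 8.553·0.3439 = 2.941 mg/L.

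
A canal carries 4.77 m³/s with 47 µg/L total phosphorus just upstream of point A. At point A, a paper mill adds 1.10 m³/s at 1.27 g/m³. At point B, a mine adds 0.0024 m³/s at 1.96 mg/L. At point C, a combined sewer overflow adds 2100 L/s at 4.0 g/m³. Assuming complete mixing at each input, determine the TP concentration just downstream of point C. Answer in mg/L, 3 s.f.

1.26 mg/L

47 µg/L = 0.047 mg/L.
After input A: C = (4.77·0.047 + 1.1·1.27) / 5.87 = 0.2762 mg/L.
After input B: C = (5.87·0.2762 + 0.0024·1.96) / 5.872 = 0.2769 mg/L.
2100 L/s = 2.1 m³/s.
After input C: C = (5.872·0.2769 + 2.1·4) / 7.972 = 1.258 mg/L.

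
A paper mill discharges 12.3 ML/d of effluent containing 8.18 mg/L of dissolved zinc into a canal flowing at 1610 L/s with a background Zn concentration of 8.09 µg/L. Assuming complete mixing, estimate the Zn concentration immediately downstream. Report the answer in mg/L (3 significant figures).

12.3 ML/d = 0.1424 m³/s.
1610 L/s = 1.61 m³/s.
8.09 µg/L = 0.00809 mg/L.
By mass balance at complete mixing, C = (0.1424·8.18 + 1.61·0.00809) / (0.1424 + 1.61) = 1.178/1.752 = 0.672 mg/L.

0.672 mg/L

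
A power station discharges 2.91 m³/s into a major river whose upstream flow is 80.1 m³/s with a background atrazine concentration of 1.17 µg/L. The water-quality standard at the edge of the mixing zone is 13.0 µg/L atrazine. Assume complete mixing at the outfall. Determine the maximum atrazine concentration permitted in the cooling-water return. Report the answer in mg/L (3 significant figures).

0.339 mg/L

1.17 µg/L = 0.00117 mg/L.
13.0 µg/L = 0.013 mg/L.
Mass balance: 0.013·83.01 = 2.91·Cₑ + 80.1·0.00117.
Cₑ = (1.079 − 0.09372) / 2.91 = 0.3386 mg/L.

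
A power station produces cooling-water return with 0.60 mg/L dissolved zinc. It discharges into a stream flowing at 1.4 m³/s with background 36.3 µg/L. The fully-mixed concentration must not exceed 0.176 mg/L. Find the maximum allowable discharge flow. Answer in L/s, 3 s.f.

36.3 µg/L = 0.0363 mg/L.
Mass balance at complete mixing: C_std·(Q_w + Q_r) = Q_w·C_e + Q_r·C_b.
Rearranging, Q_w = Q_r·(C_std − C_b)/(C_e − C_std) = 1.4·(0.176 − 0.0363) / (0.6 − 0.176) = 0.4613 m³/s.
= 461.3 L/s.

461 L/s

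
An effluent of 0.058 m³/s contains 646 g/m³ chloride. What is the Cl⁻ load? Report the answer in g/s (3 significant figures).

37.5 g/s

Mass flux = Q·C = 0.058 m³/s × 646 g/m³ = 37.47 g/s.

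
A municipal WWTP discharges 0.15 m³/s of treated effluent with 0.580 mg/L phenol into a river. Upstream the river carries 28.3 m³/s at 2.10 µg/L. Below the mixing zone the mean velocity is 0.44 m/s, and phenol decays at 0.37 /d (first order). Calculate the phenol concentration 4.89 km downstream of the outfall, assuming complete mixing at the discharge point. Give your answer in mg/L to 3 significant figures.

2.10 µg/L = 0.0021 mg/L.
After complete mixing, C₀ = (0.15·0.58 + 28.3·0.0021) / 28.45 = 0.005147 mg/L.
Travel time t = 4890 m / 0.44 m/s = 1.111e+04 s = 0.1286 d.
C = 0.005147·exp(−0.37·0.1286) = 0.005147·0.9535 = 0.004908 mg/L.

0.00491 mg/L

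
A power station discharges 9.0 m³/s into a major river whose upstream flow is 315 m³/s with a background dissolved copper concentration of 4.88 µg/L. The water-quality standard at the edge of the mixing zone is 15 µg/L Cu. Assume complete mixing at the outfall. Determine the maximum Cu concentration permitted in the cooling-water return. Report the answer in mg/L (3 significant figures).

0.369 mg/L

4.88 µg/L = 0.00488 mg/L.
15 µg/L = 0.015 mg/L.
Mass balance: 0.015·324 = 9·Cₑ + 315·0.00488.
Cₑ = (4.86 − 1.537) / 9 = 0.3692 mg/L.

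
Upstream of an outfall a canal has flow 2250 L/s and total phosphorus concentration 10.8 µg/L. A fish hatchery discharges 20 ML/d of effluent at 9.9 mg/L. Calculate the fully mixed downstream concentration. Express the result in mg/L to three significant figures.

0.933 mg/L

20 ML/d = 0.2315 m³/s.
2250 L/s = 2.25 m³/s.
10.8 µg/L = 0.0108 mg/L.
Flow-weighted mixing gives C = (0.2315·9.9 + 2.25·0.0108) / (0.2315 + 2.25) = 2.316/2.481 = 0.9333 mg/L.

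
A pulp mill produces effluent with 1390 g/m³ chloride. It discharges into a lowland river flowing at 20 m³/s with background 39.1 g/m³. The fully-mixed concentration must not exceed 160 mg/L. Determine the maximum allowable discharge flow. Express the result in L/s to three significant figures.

Mass balance at complete mixing: C_std·(Q_w + Q_r) = Q_w·C_e + Q_r·C_b.
Rearranging, Q_w = Q_r·(C_std − C_b)/(C_e − C_std) = 20·(160 − 39.1) / (1390 − 160) = 1.966 m³/s.
= 1966 L/s.

1970 L/s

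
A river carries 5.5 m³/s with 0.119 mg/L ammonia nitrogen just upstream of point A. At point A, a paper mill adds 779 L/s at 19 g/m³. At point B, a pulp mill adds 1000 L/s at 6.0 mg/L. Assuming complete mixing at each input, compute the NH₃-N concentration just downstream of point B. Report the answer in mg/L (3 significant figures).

779 L/s = 0.779 m³/s.
After input A: C = (5.5·0.119 + 0.779·19) / 6.279 = 2.461 mg/L.
1000 L/s = 1 m³/s.
After input B: C = (6.279·2.461 + 1·6) / 7.279 = 2.948 mg/L.

2.95 mg/L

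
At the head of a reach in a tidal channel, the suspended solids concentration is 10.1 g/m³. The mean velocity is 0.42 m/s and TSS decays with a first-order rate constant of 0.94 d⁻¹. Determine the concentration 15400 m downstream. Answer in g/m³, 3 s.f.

Travel time t = 15400 m / 0.42 m/s = 1.54e+04/0.42 = 3.667e+04 s = 0.4244 d.
First-order decay: C = 10.1·exp(−0.94·0.4244) = 10.1·0.671 = 6.778 g/m³.

6.78 g/m³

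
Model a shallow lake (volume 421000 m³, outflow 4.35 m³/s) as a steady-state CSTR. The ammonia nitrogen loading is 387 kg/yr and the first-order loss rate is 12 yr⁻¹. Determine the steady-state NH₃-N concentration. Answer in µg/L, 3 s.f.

2.72 µg/L

Outflow Q = 4.35 m³/s × 3.156e+07 s/yr = 1.373e+08 m³/yr.
Steady-state CSTR mass balance: W = Q·C + k·V·C, so C = W/(Q + kV).
Q + kV = 1.373e+08 + 12·421000 = 1.423e+08 m³/yr.
C = 387/1.423e+08 = 2.719e-06 kg/m³ = 0.002719 mg/L = 2.719 µg/L.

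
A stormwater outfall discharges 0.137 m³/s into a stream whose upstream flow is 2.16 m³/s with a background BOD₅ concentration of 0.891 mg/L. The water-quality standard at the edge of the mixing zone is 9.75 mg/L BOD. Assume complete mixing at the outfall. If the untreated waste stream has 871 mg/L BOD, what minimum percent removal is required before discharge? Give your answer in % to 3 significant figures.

82.8 %

Mass balance: 9.75·2.297 = 0.137·Cₑ + 2.16·0.891.
Cₑ = (22.4 − 1.925) / 0.137 = 149.4 mg/L.
Required removal = 1 − 149.4/871 = 82.84 %.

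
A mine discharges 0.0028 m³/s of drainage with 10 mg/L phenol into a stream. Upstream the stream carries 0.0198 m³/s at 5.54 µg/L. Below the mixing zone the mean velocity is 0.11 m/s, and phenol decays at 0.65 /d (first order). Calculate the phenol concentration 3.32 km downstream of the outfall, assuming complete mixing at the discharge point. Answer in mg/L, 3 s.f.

5.54 µg/L = 0.00554 mg/L.
After complete mixing, C₀ = (0.0028·10 + 0.0198·0.00554) / 0.0226 = 1.244 mg/L.
Travel time t = 3320 m / 0.11 m/s = 3.018e+04 s = 0.3493 d.
C = 1.244·exp(−0.65·0.3493) = 1.244·0.7969 = 0.9911 mg/L.

0.991 mg/L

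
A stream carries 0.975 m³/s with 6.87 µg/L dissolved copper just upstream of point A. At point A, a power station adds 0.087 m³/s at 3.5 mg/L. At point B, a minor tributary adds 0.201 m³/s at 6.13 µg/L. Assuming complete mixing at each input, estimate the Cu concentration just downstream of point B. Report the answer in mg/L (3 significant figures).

6.87 µg/L = 0.00687 mg/L.
After input A: C = (0.975·0.00687 + 0.087·3.5) / 1.062 = 0.293 mg/L.
6.13 µg/L = 0.00613 mg/L.
After input B: C = (1.062·0.293 + 0.201·0.00613) / 1.263 = 0.2474 mg/L.

0.247 mg/L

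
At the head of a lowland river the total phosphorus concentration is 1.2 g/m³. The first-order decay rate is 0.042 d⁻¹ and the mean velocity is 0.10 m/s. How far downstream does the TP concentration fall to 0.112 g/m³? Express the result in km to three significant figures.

From C = C₀·e^(−kt), t = ln(C₀/C)/k = ln(1.2/0.112)/0.042 = 2.372/0.042 = 56.47 d.
Distance = v·t = 0.10 m/s × 4.879e+06 s = 4.879e+05 m = 487.9 km.

488 km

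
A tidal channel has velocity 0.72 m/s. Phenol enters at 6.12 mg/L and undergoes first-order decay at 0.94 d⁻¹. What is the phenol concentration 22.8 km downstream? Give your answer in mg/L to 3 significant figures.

4.34 mg/L

Travel time t = 22.8 km / 0.72 m/s = 2.28e+04/0.72 = 3.167e+04 s = 0.3665 d.
First-order decay: C = 6.12·exp(−0.94·0.3665) = 6.12·0.7086 = 4.336 mg/L.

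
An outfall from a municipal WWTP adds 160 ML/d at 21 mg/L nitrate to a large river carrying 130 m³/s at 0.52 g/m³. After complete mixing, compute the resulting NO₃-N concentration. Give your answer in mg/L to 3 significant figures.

0.808 mg/L

160 ML/d = 1.852 m³/s.
Flow-weighted mixing gives C = (1.852·21 + 130·0.52) / (1.852 + 130) = 106.5/131.9 = 0.8076 mg/L.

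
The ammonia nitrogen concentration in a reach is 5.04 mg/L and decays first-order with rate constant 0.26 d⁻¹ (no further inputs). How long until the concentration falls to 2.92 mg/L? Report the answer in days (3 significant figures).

t = ln(C₀/C)/k = ln(5.04/2.92)/0.26 = 0.5458/0.26 = 2.099 d.

2.10 d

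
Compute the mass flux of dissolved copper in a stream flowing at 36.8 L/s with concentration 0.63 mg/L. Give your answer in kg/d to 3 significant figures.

36.8 L/s = 0.0368 m³/s.
Mass flux = Q·C = 0.0368 m³/s × 0.63 g/m³ = 0.02318 g/s.
= 0.02318 g/s × 86.4 = 2.003 kg/d.

2.00 kg/d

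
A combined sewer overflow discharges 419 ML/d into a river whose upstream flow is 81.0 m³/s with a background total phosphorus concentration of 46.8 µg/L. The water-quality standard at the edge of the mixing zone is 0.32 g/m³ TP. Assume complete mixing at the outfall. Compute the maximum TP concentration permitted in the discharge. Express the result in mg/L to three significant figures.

4.88 mg/L

419 ML/d = 4.85 m³/s.
46.8 µg/L = 0.0468 mg/L.
Mass balance: 0.32·85.85 = 4.85·Cₑ + 81·0.0468.
Cₑ = (27.47 − 3.791) / 4.85 = 4.883 mg/L.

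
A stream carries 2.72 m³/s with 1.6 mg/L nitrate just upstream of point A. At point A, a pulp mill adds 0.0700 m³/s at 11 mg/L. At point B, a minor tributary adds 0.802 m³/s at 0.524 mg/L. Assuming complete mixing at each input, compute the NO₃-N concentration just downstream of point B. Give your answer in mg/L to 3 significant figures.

1.54 mg/L

After input A: C = (2.72·1.6 + 0.07·11) / 2.79 = 1.836 mg/L.
After input B: C = (2.79·1.836 + 0.802·0.524) / 3.592 = 1.543 mg/L.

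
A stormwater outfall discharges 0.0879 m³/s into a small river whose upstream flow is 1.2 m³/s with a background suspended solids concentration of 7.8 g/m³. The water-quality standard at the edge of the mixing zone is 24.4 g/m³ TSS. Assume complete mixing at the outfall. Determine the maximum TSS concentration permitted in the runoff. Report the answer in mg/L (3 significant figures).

251 mg/L

Mass balance: 24.4·1.288 = 0.0879·Cₑ + 1.2·7.8.
Cₑ = (31.42 − 9.36) / 0.0879 = 251 mg/L.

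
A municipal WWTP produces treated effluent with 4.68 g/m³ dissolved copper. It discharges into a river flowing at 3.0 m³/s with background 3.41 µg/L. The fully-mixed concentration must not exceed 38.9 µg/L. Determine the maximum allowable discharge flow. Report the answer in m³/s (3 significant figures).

0.0229 m³/s

3.41 µg/L = 0.00341 mg/L.
38.9 µg/L = 0.0389 mg/L.
Mass balance at complete mixing: C_std·(Q_w + Q_r) = Q_w·C_e + Q_r·C_b.
Rearranging, Q_w = Q_r·(C_std − C_b)/(C_e − C_std) = 3.0·(0.0389 − 0.00341) / (4.68 − 0.0389) = 0.02294 m³/s.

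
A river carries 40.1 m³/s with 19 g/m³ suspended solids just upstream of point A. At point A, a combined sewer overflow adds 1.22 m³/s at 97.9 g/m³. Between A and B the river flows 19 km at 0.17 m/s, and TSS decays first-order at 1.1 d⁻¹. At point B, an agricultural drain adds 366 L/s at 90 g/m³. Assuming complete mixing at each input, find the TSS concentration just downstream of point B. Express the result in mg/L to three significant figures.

5.89 mg/L

After input A: C = (40.1·19 + 1.22·97.9) / 41.32 = 21.33 mg/L.
Over the 19 km reach to input B (t = 1.118e+05 s = 1.294 d), decay gives C = 21.33·exp(−1.1·1.294) = 5.141 mg/L.
366 L/s = 0.366 m³/s.
After input B: C = (41.32·5.141 + 0.366·90) / 41.69 = 5.886 mg/L.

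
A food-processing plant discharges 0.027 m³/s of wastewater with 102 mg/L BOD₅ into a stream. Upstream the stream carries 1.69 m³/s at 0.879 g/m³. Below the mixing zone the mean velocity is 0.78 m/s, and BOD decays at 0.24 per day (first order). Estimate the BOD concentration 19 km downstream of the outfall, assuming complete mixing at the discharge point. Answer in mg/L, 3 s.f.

After complete mixing, C₀ = (0.027·102 + 1.69·0.879) / 1.717 = 2.469 mg/L.
Travel time t = 1.9e+04 m / 0.78 m/s = 2.436e+04 s = 0.2819 d.
C = 2.469·exp(−0.24·0.2819) = 2.469·0.9346 = 2.308 mg/L.

2.31 mg/L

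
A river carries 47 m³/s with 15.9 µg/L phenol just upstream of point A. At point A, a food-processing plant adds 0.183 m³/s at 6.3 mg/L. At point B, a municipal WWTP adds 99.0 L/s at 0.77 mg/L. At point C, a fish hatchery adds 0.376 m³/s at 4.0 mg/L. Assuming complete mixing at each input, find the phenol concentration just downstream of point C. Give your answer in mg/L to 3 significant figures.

15.9 µg/L = 0.0159 mg/L.
After input A: C = (47·0.0159 + 0.183·6.3) / 47.18 = 0.04027 mg/L.
99.0 L/s = 0.099 m³/s.
After input B: C = (47.18·0.04027 + 0.099·0.77) / 47.28 = 0.0418 mg/L.
After input C: C = (47.28·0.0418 + 0.376·4) / 47.66 = 0.07303 mg/L.

0.0730 mg/L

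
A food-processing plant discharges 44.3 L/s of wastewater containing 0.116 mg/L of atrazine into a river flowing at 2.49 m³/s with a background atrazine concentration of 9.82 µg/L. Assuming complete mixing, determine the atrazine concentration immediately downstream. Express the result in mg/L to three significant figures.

44.3 L/s = 0.0443 m³/s.
9.82 µg/L = 0.00982 mg/L.
Conservation of mass across the mixing zone: C = (0.0443·0.116 + 2.49·0.00982) / (0.0443 + 2.49) = 0.02959/2.534 = 0.01168 mg/L.

0.0117 mg/L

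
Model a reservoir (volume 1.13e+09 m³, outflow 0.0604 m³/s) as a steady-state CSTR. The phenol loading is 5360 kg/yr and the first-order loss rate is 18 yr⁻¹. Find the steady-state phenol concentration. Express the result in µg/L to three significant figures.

0.263 µg/L

Outflow Q = 0.0604 m³/s × 3.156e+07 s/yr = 1.906e+06 m³/yr.
Steady-state CSTR mass balance: W = Q·C + k·V·C, so C = W/(Q + kV).
Q + kV = 1.906e+06 + 18·1.13e+09 = 2.034e+10 m³/yr.
C = 5360/2.034e+10 = 2.635e-07 kg/m³ = 0.0002635 mg/L = 0.2635 µg/L.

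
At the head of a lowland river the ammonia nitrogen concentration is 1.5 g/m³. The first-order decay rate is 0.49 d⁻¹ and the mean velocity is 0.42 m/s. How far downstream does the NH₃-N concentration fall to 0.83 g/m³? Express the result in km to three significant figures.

From C = C₀·e^(−kt), t = ln(C₀/C)/k = ln(1.5/0.83)/0.49 = 0.5918/0.49 = 1.208 d.
Distance = v·t = 0.42 m/s × 1.043e+05 s = 4.383e+04 m = 43.83 km.

43.8 km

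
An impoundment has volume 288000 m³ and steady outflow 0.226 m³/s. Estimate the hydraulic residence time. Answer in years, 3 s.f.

Q = 0.226 m³/s × 3.156e+07 s/yr = 7.132e+06 m³/yr.
Hydraulic residence time τ = V/Q = 288000/7.132e+06 = 0.04038 yr.

0.0404 yr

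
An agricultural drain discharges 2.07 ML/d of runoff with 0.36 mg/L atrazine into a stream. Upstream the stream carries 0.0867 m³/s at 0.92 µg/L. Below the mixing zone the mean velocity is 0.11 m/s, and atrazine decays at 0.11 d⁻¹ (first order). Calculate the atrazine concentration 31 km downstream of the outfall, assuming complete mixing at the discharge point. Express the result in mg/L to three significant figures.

2.07 ML/d = 0.02396 m³/s.
0.92 µg/L = 0.00092 mg/L.
After complete mixing, C₀ = (0.02396·0.36 + 0.0867·0.00092) / 0.1107 = 0.07866 mg/L.
Travel time t = 3.1e+04 m / 0.11 m/s = 2.818e+05 s = 3.262 d.
C = 0.07866·exp(−0.11·3.262) = 0.07866·0.6985 = 0.05495 mg/L.

0.0549 mg/L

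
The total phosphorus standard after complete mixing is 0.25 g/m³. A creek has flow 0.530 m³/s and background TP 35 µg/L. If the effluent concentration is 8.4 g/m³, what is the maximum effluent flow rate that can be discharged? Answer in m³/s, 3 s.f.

35 µg/L = 0.035 mg/L.
Mass balance at complete mixing: C_std·(Q_w + Q_r) = Q_w·C_e + Q_r·C_b.
Rearranging, Q_w = Q_r·(C_std − C_b)/(C_e − C_std) = 0.530·(0.25 − 0.035) / (8.4 − 0.25) = 0.01398 m³/s.

0.0140 m³/s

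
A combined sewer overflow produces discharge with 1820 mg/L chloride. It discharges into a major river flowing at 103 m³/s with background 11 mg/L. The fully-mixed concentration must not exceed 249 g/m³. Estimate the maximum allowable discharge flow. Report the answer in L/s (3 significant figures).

Mass balance at complete mixing: C_std·(Q_w + Q_r) = Q_w·C_e + Q_r·C_b.
Rearranging, Q_w = Q_r·(C_std − C_b)/(C_e − C_std) = 103·(249 − 11) / (1820 − 249) = 15.6 m³/s.
= 1.56e+04 L/s.

15600 L/s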